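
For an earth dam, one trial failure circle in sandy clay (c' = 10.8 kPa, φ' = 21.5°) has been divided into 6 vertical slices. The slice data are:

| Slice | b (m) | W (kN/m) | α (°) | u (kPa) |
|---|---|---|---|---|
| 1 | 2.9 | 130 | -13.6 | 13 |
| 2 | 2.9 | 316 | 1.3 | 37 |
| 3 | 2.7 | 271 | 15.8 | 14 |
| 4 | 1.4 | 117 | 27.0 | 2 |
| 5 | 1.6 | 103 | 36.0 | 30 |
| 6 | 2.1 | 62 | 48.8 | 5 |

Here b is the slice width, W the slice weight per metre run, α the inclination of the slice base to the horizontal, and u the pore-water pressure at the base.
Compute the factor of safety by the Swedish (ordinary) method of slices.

Ordinary method of slices: FS = Σ[c'·Δl_i + (W_i cosα_i − u_i·Δl_i)·tanφ'] / Σ W_i sinα_i, with Δl_i = b_i / cosα_i.
Slice 1: Δl = 2.9/cos(-13.6°) = 2.984 m; N'_1 = 130·cos(-13.6°) − 13·2.984 = 87.6; c'Δl = 32.22; W sinα = -30.6
Slice 2: Δl = 2.9/cos1.3° = 2.901 m; N'_2 = 316·cos1.3° − 37·2.901 = 208.6; c'Δl = 31.33; W sinα = 7.2
Slice 3: Δl = 2.7/cos15.8° = 2.806 m; N'_3 = 271·cos15.8° − 14·2.806 = 221.5; c'Δl = 30.30; W sinα = 73.8
Slice 4: Δl = 1.4/cos27.0° = 1.571 m; N'_4 = 117·cos27.0° − 2·1.571 = 101.1; c'Δl = 16.97; W sinα = 53.1
Slice 5: Δl = 1.6/cos36.0° = 1.978 m; N'_5 = 103·cos36.0° − 30·1.978 = 24.0; c'Δl = 21.36; W sinα = 60.5
Slice 6: Δl = 2.1/cos48.8° = 3.188 m; N'_6 = 62·cos48.8° − 5·3.188 = 24.9; c'Δl = 34.43; W sinα = 46.6
Σc'Δl = 166.6 kN/m; ΣN' = 667.6 kN/m; ΣW sinα = 210.7 kN/m
Resisting = 166.6 + 667.6·tan21.5° = 166.6 + 263.0 = 429.6 kN/m
FS = 429.6 / 210.7 = 2.039

FS = 2.04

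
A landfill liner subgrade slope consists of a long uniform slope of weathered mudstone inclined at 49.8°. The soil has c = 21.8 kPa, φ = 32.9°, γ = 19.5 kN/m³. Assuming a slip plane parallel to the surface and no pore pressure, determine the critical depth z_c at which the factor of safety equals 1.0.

Setting FS = 1.00 in FS = [c + γz cos²β tanφ] / [γz sinβ cosβ] and solving for z:
z = c / [γ cosβ (FS·sinβ − cosβ·tanφ)]
  = 21.8 / [19.5·cos49.8°·(1.00·sin49.8° − cos49.8°·tan32.9°)]
  = 21.8 / [19.5·0.6455·(1.00·0.7638 − 0.6455·0.6469)]
  = 21.8 / 4.3578 = 5.003 m

z_c = 5.00 m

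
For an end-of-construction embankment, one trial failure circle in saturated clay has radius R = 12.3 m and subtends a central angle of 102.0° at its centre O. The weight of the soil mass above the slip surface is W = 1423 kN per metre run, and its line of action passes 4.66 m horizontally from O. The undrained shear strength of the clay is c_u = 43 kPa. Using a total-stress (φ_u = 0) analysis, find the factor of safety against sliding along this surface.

FS = 1.75

Taking moments about the centre O, the resisting moment is provided by the undrained shear strength acting along the arc:
Arc length L_a = R·θ = 12.3·(102.0°·π/180) = 12.3·1.7802 = 21.90 m
M_R = c_u·L_a·R = 43·21.90·12.3 = 11581.3 kN·m/m
M_D = W·d = 1423·4.66 = 6631.2 kN·m/m
FS = M_R / M_D = 11581.3 / 6631.2 = 1.746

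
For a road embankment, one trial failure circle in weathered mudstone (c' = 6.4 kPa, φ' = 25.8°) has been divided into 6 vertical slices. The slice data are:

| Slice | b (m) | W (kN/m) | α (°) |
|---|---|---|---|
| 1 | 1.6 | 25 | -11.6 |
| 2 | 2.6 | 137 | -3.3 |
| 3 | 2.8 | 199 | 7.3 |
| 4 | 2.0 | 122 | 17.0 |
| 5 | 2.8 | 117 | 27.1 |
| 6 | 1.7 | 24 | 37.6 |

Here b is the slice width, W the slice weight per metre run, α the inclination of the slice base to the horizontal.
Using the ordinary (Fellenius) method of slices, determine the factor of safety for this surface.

Ordinary method of slices: FS = Σ[c'·Δl_i + (W_i cosα_i)·tanφ'] / Σ W_i sinα_i, with Δl_i = b_i / cosα_i.
Slice 1: Δl = 1.6/cos(-11.6°) = 1.633 m; N'_1 = 25·cos(-11.6°) = 24.5; c'Δl = 10.45; W sinα = -5.0
Slice 2: Δl = 2.6/cos(-3.3°) = 2.604 m; N'_2 = 137·cos(-3.3°) = 136.8; c'Δl = 16.67; W sinα = -7.9
Slice 3: Δl = 2.8/cos7.3° = 2.823 m; N'_3 = 199·cos7.3° = 197.4; c'Δl = 18.07; W sinα = 25.3
Slice 4: Δl = 2.0/cos17.0° = 2.091 m; N'_4 = 122·cos17.0° = 116.7; c'Δl = 13.38; W sinα = 35.7
Slice 5: Δl = 2.8/cos27.1° = 3.145 m; N'_5 = 117·cos27.1° = 104.2; c'Δl = 20.13; W sinα = 53.3
Slice 6: Δl = 1.7/cos37.6° = 2.146 m; N'_6 = 24·cos37.6° = 19.0; c'Δl = 13.73; W sinα = 14.6
Σc'Δl = 92.4 kN/m; ΣN' = 598.5 kN/m; ΣW sinα = 116.0 kN/m
Resisting = 92.4 + 598.5·tan25.8° = 92.4 + 289.3 = 381.8 kN/m
FS = 381.8 / 116.0 = 3.291

FS = 3.29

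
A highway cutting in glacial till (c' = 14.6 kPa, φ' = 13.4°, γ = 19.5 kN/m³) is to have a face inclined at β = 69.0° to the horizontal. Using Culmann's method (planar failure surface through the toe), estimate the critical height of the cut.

Culmann's analysis gives the critical failure plane at α_cr = (β + φ')/2 = (69.0 + 13.4)/2 = 41.2°, and the critical height
H_c = (4c'/γ) · sinβ cosφ' / [1 − cos(β − φ')]
    = (4·14.6/19.5) · sin69.0°·cos13.4° / [1 − cos(55.6°)]
    = 2.995 · 0.9336·0.9728 / [1 − 0.5650]
    = 2.995 · 0.9082 / 0.4350
    = 6.25 m

H_c = 6.25 m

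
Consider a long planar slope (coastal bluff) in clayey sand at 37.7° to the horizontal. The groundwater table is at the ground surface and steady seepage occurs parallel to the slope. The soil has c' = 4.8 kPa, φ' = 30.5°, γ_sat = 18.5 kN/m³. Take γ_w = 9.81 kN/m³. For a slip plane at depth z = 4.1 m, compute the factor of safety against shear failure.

FS = 0.49

With seepage parallel to the slope and the water table at the surface, the effective normal stress on the slip plane uses the buoyant unit weight γ' = γ_sat − γ_w while the driving shear stress uses γ_sat:
FS = [c' + γ' z cos²β tanφ'] / [γ_sat z sinβ cosβ]
γ' = 18.5 − 9.81 = 8.69 kN/m³
Numerator = 4.8 + 8.69·4.1·cos²37.7°·tan30.5° = 4.8 + 8.69·4.1·0.6260·0.5890 = 17.939 kPa
Denominator = 18.5·4.1·sin37.7°·cos37.7° = 18.5·4.1·0.6115·0.7912 = 36.700 kPa
FS = 17.939 / 36.700 = 0.489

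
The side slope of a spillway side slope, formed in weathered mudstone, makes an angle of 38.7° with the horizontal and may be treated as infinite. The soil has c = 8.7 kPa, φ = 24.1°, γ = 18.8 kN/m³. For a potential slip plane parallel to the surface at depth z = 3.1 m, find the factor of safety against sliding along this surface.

For an infinite slope with a slip plane parallel to the surface (no pore pressure): FS = [c + γz cos²β tanφ] / [γz sinβ cosβ].
γz = 18.8·3.1 = 58.28 kN/m²
Numerator = 8.7 + 58.28·cos²38.7°·tan24.1° = 8.7 + 58.28·0.6091·0.4473 = 24.578 kPa
Denominator = 58.28·sin38.7°·cos38.7° = 58.28·0.6252·0.7804 = 28.438 kPa
FS = 24.578 / 28.438 = 0.864

FS = 0.86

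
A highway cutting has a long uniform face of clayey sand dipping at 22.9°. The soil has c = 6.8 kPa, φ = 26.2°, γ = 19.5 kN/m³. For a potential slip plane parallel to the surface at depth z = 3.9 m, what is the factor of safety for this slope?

For an infinite slope with a slip plane parallel to the surface (no pore pressure): FS = [c + γz cos²β tanφ] / [γz sinβ cosβ].
γz = 19.5·3.9 = 76.05 kN/m²
Numerator = 6.8 + 76.05·cos²22.9°·tan26.2° = 6.8 + 76.05·0.8486·0.4921 = 38.555 kPa
Denominator = 76.05·sin22.9°·cos22.9° = 76.05·0.3891·0.9212 = 27.261 kPa
FS = 38.555 / 27.261 = 1.414

FS = 1.41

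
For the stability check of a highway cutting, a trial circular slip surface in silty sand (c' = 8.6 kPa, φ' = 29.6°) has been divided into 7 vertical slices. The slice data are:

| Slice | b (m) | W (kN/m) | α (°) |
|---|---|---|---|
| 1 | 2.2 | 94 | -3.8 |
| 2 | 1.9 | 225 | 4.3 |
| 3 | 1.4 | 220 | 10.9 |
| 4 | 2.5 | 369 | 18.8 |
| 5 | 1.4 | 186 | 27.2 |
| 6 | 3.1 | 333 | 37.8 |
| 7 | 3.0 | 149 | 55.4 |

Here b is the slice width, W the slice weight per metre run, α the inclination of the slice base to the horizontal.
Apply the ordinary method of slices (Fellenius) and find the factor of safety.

FS = 1.64

Ordinary method of slices: FS = Σ[c'·Δl_i + (W_i cosα_i)·tanφ'] / Σ W_i sinα_i, with Δl_i = b_i / cosα_i.
Slice 1: Δl = 2.2/cos(-3.8°) = 2.205 m; N'_1 = 94·cos(-3.8°) = 93.8; c'Δl = 18.96; W sinα = -6.2
Slice 2: Δl = 1.9/cos4.3° = 1.905 m; N'_2 = 225·cos4.3° = 224.4; c'Δl = 16.39; W sinα = 16.9
Slice 3: Δl = 1.4/cos10.9° = 1.426 m; N'_3 = 220·cos10.9° = 216.0; c'Δl = 12.26; W sinα = 41.6
Slice 4: Δl = 2.5/cos18.8° = 2.641 m; N'_4 = 369·cos18.8° = 349.3; c'Δl = 22.71; W sinα = 118.9
Slice 5: Δl = 1.4/cos27.2° = 1.574 m; N'_5 = 186·cos27.2° = 165.4; c'Δl = 13.54; W sinα = 85.0
Slice 6: Δl = 3.1/cos37.8° = 3.923 m; N'_6 = 333·cos37.8° = 263.1; c'Δl = 33.74; W sinα = 204.1
Slice 7: Δl = 3.0/cos55.4° = 5.283 m; N'_7 = 149·cos55.4° = 84.6; c'Δl = 45.44; W sinα = 122.6
Σc'Δl = 163.0 kN/m; ΣN' = 1396.7 kN/m; ΣW sinα = 582.9 kN/m
Resisting = 163.0 + 1396.7·tan29.6° = 163.0 + 793.4 = 956.4 kN/m
FS = 956.4 / 582.9 = 1.641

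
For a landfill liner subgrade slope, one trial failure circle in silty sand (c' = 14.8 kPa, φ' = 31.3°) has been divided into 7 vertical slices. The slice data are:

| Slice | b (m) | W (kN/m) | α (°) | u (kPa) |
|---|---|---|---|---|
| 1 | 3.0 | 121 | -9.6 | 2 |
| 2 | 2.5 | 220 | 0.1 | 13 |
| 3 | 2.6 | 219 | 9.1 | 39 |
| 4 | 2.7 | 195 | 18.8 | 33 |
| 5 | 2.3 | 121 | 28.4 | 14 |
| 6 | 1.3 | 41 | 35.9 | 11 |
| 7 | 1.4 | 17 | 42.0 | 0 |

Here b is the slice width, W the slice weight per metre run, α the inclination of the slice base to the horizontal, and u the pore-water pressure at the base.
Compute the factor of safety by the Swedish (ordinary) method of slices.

Ordinary method of slices: FS = Σ[c'·Δl_i + (W_i cosα_i − u_i·Δl_i)·tanφ'] / Σ W_i sinα_i, with Δl_i = b_i / cosα_i.
Slice 1: Δl = 3.0/cos(-9.6°) = 3.043 m; N'_1 = 121·cos(-9.6°) − 2·3.043 = 113.2; c'Δl = 45.03; W sinα = -20.2
Slice 2: Δl = 2.5/cos0.1° = 2.500 m; N'_2 = 220·cos0.1° − 13·2.500 = 187.5; c'Δl = 37.00; W sinα = 0.4
Slice 3: Δl = 2.6/cos9.1° = 2.633 m; N'_3 = 219·cos9.1° − 39·2.633 = 113.6; c'Δl = 38.97; W sinα = 34.6
Slice 4: Δl = 2.7/cos18.8° = 2.852 m; N'_4 = 195·cos18.8° − 33·2.852 = 90.5; c'Δl = 42.21; W sinα = 62.8
Slice 5: Δl = 2.3/cos28.4° = 2.615 m; N'_5 = 121·cos28.4° − 14·2.615 = 69.8; c'Δl = 38.70; W sinα = 57.6
Slice 6: Δl = 1.3/cos35.9° = 1.605 m; N'_6 = 41·cos35.9° − 11·1.605 = 15.6; c'Δl = 23.75; W sinα = 24.0
Slice 7: Δl = 1.4/cos42.0° = 1.884 m; N'_7 = 17·cos42.0° − 0·1.884 = 12.6; c'Δl = 27.88; W sinα = 11.4
Σc'Δl = 253.5 kN/m; ΣN' = 602.8 kN/m; ΣW sinα = 170.7 kN/m
Resisting = 253.5 + 602.8·tan31.3° = 253.5 + 366.5 = 620.0 kN/m
FS = 620.0 / 170.7 = 3.633

FS = 3.63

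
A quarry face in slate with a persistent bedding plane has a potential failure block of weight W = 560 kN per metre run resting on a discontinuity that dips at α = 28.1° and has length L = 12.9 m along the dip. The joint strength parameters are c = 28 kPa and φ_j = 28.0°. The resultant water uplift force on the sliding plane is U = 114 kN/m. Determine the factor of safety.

Resolving the block weight along and normal to the plane and applying the Mohr–Coulomb strength on the joint:
N' = W cosα − U = 560·cos28.1° − 114 = 380.0 kN/m
Driving force T = W sinα = 560·sin28.1° = 263.8 kN/m
Resisting force R = c·L + N'·tanφ_j = 28·12.9 + 380.0·tan28.0° = 361.2 + 202.0 = 563.2 kN/m
FS = R / T = 563.2 / 263.8 = 2.135

FS = 2.14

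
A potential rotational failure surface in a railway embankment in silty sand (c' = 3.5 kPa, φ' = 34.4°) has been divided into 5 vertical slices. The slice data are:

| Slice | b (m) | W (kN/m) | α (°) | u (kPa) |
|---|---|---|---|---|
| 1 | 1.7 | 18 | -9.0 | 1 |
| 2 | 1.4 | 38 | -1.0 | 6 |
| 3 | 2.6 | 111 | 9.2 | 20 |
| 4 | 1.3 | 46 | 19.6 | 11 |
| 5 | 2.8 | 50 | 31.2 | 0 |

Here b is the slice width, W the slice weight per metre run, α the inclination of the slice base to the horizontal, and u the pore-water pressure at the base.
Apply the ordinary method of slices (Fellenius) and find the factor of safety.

Ordinary method of slices: FS = Σ[c'·Δl_i + (W_i cosα_i − u_i·Δl_i)·tanφ'] / Σ W_i sinα_i, with Δl_i = b_i / cosα_i.
Slice 1: Δl = 1.7/cos(-9.0°) = 1.721 m; N'_1 = 18·cos(-9.0°) − 1·1.721 = 16.1; c'Δl = 6.02; W sinα = -2.8
Slice 2: Δl = 1.4/cos(-1.0°) = 1.400 m; N'_2 = 38·cos(-1.0°) − 6·1.400 = 29.6; c'Δl = 4.90; W sinα = -0.7
Slice 3: Δl = 2.6/cos9.2° = 2.634 m; N'_3 = 111·cos9.2° − 20·2.634 = 56.9; c'Δl = 9.22; W sinα = 17.7
Slice 4: Δl = 1.3/cos19.6° = 1.380 m; N'_4 = 46·cos19.6° − 11·1.380 = 28.2; c'Δl = 4.83; W sinα = 15.4
Slice 5: Δl = 2.8/cos31.2° = 3.273 m; N'_5 = 50·cos31.2° − 0·3.273 = 42.8; c'Δl = 11.46; W sinα = 25.9
Σc'Δl = 36.4 kN/m; ΣN' = 173.5 kN/m; ΣW sinα = 55.6 kN/m
Resisting = 36.4 + 173.5·tan34.4° = 36.4 + 118.8 = 155.2 kN/m
FS = 155.2 / 55.6 = 2.791

FS = 2.79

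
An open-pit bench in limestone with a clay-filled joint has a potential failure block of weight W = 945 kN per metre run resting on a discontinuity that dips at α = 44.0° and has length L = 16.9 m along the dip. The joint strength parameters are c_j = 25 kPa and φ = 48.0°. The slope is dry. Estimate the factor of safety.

Resolving the block weight along and normal to the plane and applying the Mohr–Coulomb strength on the joint:
N' = W cosα = 945·cos44.0° = 679.8 kN/m
Driving force T = W sinα = 945·sin44.0° = 656.5 kN/m
Resisting force R = c_j·L + N'·tanφ = 25·16.9 + 679.8·tan48.0° = 422.5 + 755.0 = 1177.5 kN/m
FS = R / T = 1177.5 / 656.5 = 1.794

FS = 1.79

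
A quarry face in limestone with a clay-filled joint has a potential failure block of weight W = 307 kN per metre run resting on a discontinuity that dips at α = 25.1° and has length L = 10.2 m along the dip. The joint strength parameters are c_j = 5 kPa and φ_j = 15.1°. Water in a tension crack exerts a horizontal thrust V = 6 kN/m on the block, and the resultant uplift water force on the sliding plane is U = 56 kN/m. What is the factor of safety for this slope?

Resolving the block weight along and normal to the plane and applying the Mohr–Coulomb strength on the joint:
N' = W cosα − U − V sinα = 307·cos25.1° − 56 − 6·sin25.1° = 219.5 kN/m
Driving force T = W sinα + V cosα = 307·sin25.1° + 6·cos25.1° = 135.7 kN/m
Resisting force R = c_j·L + N'·tanφ_j = 5·10.2 + 219.5·tan15.1° = 51.0 + 59.2 = 110.2 kN/m
FS = R / T = 110.2 / 135.7 = 0.812

FS = 0.81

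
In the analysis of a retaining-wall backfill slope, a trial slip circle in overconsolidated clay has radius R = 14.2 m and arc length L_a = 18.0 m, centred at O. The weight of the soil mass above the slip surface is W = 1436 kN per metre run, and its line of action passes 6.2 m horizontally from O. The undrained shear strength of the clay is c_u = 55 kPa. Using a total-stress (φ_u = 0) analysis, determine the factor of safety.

Taking moments about the centre O, the resisting moment is provided by the undrained shear strength acting along the arc:
M_R = c_u·L_a·R = 55·18.00·14.2 = 14058.0 kN·m/m
M_D = W·d = 1436·6.2 = 8903.2 kN·m/m
FS = M_R / M_D = 14058.0 / 8903.2 = 1.579

FS = 1.58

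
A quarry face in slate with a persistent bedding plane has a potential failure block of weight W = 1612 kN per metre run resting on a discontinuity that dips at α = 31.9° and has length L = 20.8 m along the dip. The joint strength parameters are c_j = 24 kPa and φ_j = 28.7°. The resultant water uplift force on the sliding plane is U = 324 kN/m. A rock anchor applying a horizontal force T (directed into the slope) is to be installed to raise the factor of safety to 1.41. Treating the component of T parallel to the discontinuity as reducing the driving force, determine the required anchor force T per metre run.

Resolving forces along and normal to the sliding plane, with the horizontal anchor force T adding T·sinα to the effective normal force and T·cosα acting up the plane against the driving force:
FS = [c_jL + (W cosα − U + T sinα) tanφ_j] / [W sinα − T cosα]
Without the anchor: N' = 1044.5 kN/m, driving T_d = 851.8 kN/m, resisting R = 24·20.8 + 1044.5·tan28.7° = 1071.1 kN/m, FS = 1.26.
Setting FS = 1.41 and solving for T:
1.41·(851.8 − T cos31.9°) = 1071.1 + T sin31.9°·tan28.7°
T·(sin31.9°·tan28.7° + 1.41·cos31.9°) = 1.41·851.8 − 1071.1
T·(0.5284·0.5475 + 1.41·0.8490) = 1201.1 − 1071.1 = 130.0
T·1.4864 = 130.0
T = 87.5 kN/m

T = 87 kN/m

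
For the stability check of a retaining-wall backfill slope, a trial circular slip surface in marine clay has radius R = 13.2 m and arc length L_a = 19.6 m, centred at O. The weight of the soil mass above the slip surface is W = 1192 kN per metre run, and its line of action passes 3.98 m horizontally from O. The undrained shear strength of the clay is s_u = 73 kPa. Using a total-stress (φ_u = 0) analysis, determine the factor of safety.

FS = 3.98

Taking moments about the centre O, the resisting moment is provided by the undrained shear strength acting along the arc:
M_R = s_u·L_a·R = 73·19.60·13.2 = 18886.6 kN·m/m
M_D = W·d = 1192·3.98 = 4744.2 kN·m/m
FS = M_R / M_D = 18886.6 / 4744.2 = 3.981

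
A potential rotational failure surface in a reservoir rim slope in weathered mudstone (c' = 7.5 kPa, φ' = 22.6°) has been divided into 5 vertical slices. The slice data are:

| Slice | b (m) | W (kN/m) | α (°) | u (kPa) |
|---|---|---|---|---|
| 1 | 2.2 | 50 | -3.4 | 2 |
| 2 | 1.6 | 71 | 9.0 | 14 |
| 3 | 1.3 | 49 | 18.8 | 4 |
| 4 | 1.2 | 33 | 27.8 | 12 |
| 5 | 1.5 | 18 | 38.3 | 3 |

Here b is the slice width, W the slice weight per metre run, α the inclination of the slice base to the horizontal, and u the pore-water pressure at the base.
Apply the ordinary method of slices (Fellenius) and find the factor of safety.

Ordinary method of slices: FS = Σ[c'·Δl_i + (W_i cosα_i − u_i·Δl_i)·tanφ'] / Σ W_i sinα_i, with Δl_i = b_i / cosα_i.
Slice 1: Δl = 2.2/cos(-3.4°) = 2.204 m; N'_1 = 50·cos(-3.4°) − 2·2.204 = 45.5; c'Δl = 16.53; W sinα = -3.0
Slice 2: Δl = 1.6/cos9.0° = 1.620 m; N'_2 = 71·cos9.0° − 14·1.620 = 47.4; c'Δl = 12.15; W sinα = 11.1
Slice 3: Δl = 1.3/cos18.8° = 1.373 m; N'_3 = 49·cos18.8° − 4·1.373 = 40.9; c'Δl = 10.30; W sinα = 15.8
Slice 4: Δl = 1.2/cos27.8° = 1.357 m; N'_4 = 33·cos27.8° − 12·1.357 = 12.9; c'Δl = 10.17; W sinα = 15.4
Slice 5: Δl = 1.5/cos38.3° = 1.911 m; N'_5 = 18·cos38.3° − 3·1.911 = 8.4; c'Δl = 14.34; W sinα = 11.2
Σc'Δl = 63.5 kN/m; ΣN' = 155.1 kN/m; ΣW sinα = 50.5 kN/m
Resisting = 63.5 + 155.1·tan22.6° = 63.5 + 64.6 = 128.1 kN/m
FS = 128.1 / 50.5 = 2.537

FS = 2.54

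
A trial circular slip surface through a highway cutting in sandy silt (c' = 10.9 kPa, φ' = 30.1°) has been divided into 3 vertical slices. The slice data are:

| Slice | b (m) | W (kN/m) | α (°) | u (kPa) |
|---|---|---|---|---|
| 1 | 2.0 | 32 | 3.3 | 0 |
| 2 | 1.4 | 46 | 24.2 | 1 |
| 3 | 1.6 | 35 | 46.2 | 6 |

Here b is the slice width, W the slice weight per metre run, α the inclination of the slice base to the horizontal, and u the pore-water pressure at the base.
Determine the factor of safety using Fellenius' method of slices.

FS = 2.43

Ordinary method of slices: FS = Σ[c'·Δl_i + (W_i cosα_i − u_i·Δl_i)·tanφ'] / Σ W_i sinα_i, with Δl_i = b_i / cosα_i.
Slice 1: Δl = 2.0/cos3.3° = 2.003 m; N'_1 = 32·cos3.3° − 0·2.003 = 31.9; c'Δl = 21.84; W sinα = 1.8
Slice 2: Δl = 1.4/cos24.2° = 1.535 m; N'_2 = 46·cos24.2° − 1·1.535 = 40.4; c'Δl = 16.73; W sinα = 18.9
Slice 3: Δl = 1.6/cos46.2° = 2.312 m; N'_3 = 35·cos46.2° − 6·2.312 = 10.4; c'Δl = 25.20; W sinα = 25.3
Σc'Δl = 63.8 kN/m; ΣN' = 82.7 kN/m; ΣW sinα = 46.0 kN/m
Resisting = 63.8 + 82.7·tan30.1° = 63.8 + 48.0 = 111.7 kN/m
FS = 111.7 / 46.0 = 2.431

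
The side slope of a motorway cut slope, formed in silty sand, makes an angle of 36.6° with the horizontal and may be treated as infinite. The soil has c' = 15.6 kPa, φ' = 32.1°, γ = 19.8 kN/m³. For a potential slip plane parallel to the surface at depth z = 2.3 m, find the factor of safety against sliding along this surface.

FS = 1.56

For an infinite slope with a slip plane parallel to the surface (no pore pressure): FS = [c' + γz cos²β tanφ'] / [γz sinβ cosβ].
γz = 19.8·2.3 = 45.54 kN/m²
Numerator = 15.6 + 45.54·cos²36.6°·tan32.1° = 15.6 + 45.54·0.6445·0.6273 = 34.012 kPa
Denominator = 45.54·sin36.6°·cos36.6° = 45.54·0.5962·0.8028 = 21.798 kPa
FS = 34.012 / 21.798 = 1.560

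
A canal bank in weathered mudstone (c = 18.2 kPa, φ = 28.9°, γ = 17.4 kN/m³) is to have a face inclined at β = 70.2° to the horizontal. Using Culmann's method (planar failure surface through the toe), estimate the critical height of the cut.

H_c = 13.86 m

Culmann's analysis gives the critical failure plane at α_cr = (β + φ)/2 = (70.2 + 28.9)/2 = 49.5°, and the critical height
H_c = (4c/γ) · sinβ cosφ / [1 − cos(β − φ)]
    = (4·18.2/17.4) · sin70.2°·cos28.9° / [1 − cos(41.3°)]
    = 4.184 · 0.9409·0.8755 / [1 − 0.7513]
    = 4.184 · 0.8237 / 0.2487
    = 13.86 m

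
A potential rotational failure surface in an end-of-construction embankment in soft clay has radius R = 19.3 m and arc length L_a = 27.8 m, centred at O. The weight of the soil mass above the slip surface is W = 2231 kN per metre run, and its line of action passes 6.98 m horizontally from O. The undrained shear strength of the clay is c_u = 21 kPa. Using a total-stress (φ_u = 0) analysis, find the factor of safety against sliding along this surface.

Taking moments about the centre O, the resisting moment is provided by the undrained shear strength acting along the arc:
M_R = c_u·L_a·R = 21·27.80·19.3 = 11267.3 kN·m/m
M_D = W·d = 2231·6.98 = 15572.4 kN·m/m
FS = M_R / M_D = 11267.3 / 15572.4 = 0.724

FS = 0.72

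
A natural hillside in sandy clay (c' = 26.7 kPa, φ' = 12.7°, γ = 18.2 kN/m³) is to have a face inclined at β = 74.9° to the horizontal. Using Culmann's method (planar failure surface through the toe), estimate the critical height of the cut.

Culmann's analysis gives the critical failure plane at α_cr = (β + φ')/2 = (74.9 + 12.7)/2 = 43.8°, and the critical height
H_c = (4c'/γ) · sinβ cosφ' / [1 − cos(β − φ')]
    = (4·26.7/18.2) · sin74.9°·cos12.7° / [1 − cos(62.2°)]
    = 5.868 · 0.9655·0.9755 / [1 − 0.4664]
    = 5.868 · 0.9419 / 0.5336
    = 10.36 m

H_c = 10.36 m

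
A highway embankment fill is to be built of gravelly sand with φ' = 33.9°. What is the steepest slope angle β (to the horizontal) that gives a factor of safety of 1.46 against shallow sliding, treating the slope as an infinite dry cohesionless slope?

For an infinite dry cohesionless slope FS = tanφ'/tanβ, so tanβ = tanφ' / FS.
tanβ = tan33.9° / 1.46 = 0.6720 / 1.46 = 0.4603
β = arctan(0.4603) = 24.71°

β = 24.7°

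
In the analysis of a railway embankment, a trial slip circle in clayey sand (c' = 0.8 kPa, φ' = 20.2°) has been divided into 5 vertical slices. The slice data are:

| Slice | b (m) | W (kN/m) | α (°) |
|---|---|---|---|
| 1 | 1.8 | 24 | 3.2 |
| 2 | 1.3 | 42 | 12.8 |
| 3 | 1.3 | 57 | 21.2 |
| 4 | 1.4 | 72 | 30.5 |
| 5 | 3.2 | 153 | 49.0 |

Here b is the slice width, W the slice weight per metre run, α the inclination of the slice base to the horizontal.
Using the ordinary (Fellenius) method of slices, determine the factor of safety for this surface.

FS = 0.61

Ordinary method of slices: FS = Σ[c'·Δl_i + (W_i cosα_i)·tanφ'] / Σ W_i sinα_i, with Δl_i = b_i / cosα_i.
Slice 1: Δl = 1.8/cos3.2° = 1.803 m; N'_1 = 24·cos3.2° = 24.0; c'Δl = 1.44; W sinα = 1.3
Slice 2: Δl = 1.3/cos12.8° = 1.333 m; N'_2 = 42·cos12.8° = 41.0; c'Δl = 1.07; W sinα = 9.3
Slice 3: Δl = 1.3/cos21.2° = 1.394 m; N'_3 = 57·cos21.2° = 53.1; c'Δl = 1.12; W sinα = 20.6
Slice 4: Δl = 1.4/cos30.5° = 1.625 m; N'_4 = 72·cos30.5° = 62.0; c'Δl = 1.30; W sinα = 36.5
Slice 5: Δl = 3.2/cos49.0° = 4.878 m; N'_5 = 153·cos49.0° = 100.4; c'Δl = 3.90; W sinα = 115.5
Σc'Δl = 8.8 kN/m; ΣN' = 280.5 kN/m; ΣW sinα = 183.3 kN/m
Resisting = 8.8 + 280.5·tan20.2° = 8.8 + 103.2 = 112.0 kN/m
FS = 112.0 / 183.3 = 0.611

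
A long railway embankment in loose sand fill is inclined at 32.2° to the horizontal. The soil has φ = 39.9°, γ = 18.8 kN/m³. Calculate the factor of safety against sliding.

FS = 1.33

For a dry cohesionless infinite slope the factor of safety is FS = tanφ / tanβ.
FS = tan39.9° / tan32.2° = 0.8361 / 0.6297 = 1.328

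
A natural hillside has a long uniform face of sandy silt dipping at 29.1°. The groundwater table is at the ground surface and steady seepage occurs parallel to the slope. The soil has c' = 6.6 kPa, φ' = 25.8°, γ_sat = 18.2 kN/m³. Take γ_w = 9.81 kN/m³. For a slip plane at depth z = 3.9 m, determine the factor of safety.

With seepage parallel to the slope and the water table at the surface, the effective normal stress on the slip plane uses the buoyant unit weight γ' = γ_sat − γ_w while the driving shear stress uses γ_sat:
FS = [c' + γ' z cos²β tanφ'] / [γ_sat z sinβ cosβ]
γ' = 18.2 − 9.81 = 8.39 kN/m³
Numerator = 6.6 + 8.39·3.9·cos²29.1°·tan25.8° = 6.6 + 8.39·3.9·0.7635·0.4834 = 18.677 kPa
Denominator = 18.2·3.9·sin29.1°·cos29.1° = 18.2·3.9·0.4863·0.8738 = 30.163 kPa
FS = 18.677 / 30.163 = 0.619

FS = 0.62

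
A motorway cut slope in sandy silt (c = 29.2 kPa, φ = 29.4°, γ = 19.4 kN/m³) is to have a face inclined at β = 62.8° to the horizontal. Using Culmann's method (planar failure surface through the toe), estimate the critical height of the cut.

H_c = 28.25 m

Culmann's analysis gives the critical failure plane at α_cr = (β + φ)/2 = (62.8 + 29.4)/2 = 46.1°, and the critical height
H_c = (4c/γ) · sinβ cosφ / [1 − cos(β − φ)]
    = (4·29.2/19.4) · sin62.8°·cos29.4° / [1 − cos(33.4°)]
    = 6.021 · 0.8894·0.8712 / [1 − 0.8348]
    = 6.021 · 0.7749 / 0.1652
    = 28.25 m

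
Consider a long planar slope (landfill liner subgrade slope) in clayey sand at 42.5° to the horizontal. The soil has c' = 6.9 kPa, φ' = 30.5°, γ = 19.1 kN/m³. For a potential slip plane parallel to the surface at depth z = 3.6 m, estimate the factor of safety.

FS = 0.84

For an infinite slope with a slip plane parallel to the surface (no pore pressure): FS = [c' + γz cos²β tanφ'] / [γz sinβ cosβ].
γz = 19.1·3.6 = 68.76 kN/m²
Numerator = 6.9 + 68.76·cos²42.5°·tan30.5° = 6.9 + 68.76·0.5436·0.5890 = 28.916 kPa
Denominator = 68.76·sin42.5°·cos42.5° = 68.76·0.6756·0.7373 = 34.249 kPa
FS = 28.916 / 34.249 = 0.844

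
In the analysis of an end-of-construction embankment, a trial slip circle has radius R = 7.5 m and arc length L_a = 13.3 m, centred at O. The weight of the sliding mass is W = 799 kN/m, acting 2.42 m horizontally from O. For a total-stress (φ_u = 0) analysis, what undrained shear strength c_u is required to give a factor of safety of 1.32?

FS = c_u·L_a·R / (W·d), so c_u = FS·W·d / (L_a·R).
c_u = 1.32·799·2.42 / (13.30·7.5) = 2552.3 / 99.75 = 25.59 kPa

c_u = 25.6 kPa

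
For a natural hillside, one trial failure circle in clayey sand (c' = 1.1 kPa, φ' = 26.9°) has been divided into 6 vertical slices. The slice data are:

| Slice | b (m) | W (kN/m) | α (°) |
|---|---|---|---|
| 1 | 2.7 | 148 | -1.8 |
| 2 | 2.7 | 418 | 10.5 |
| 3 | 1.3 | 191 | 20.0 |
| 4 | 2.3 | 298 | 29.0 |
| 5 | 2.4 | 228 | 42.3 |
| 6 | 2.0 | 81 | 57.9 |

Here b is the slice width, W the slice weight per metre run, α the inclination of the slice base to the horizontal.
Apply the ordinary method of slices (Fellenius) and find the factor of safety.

FS = 1.26

Ordinary method of slices: FS = Σ[c'·Δl_i + (W_i cosα_i)·tanφ'] / Σ W_i sinα_i, with Δl_i = b_i / cosα_i.
Slice 1: Δl = 2.7/cos(-1.8°) = 2.701 m; N'_1 = 148·cos(-1.8°) = 147.9; c'Δl = 2.97; W sinα = -4.6
Slice 2: Δl = 2.7/cos10.5° = 2.746 m; N'_2 = 418·cos10.5° = 411.0; c'Δl = 3.02; W sinα = 76.2
Slice 3: Δl = 1.3/cos20.0° = 1.383 m; N'_3 = 191·cos20.0° = 179.5; c'Δl = 1.52; W sinα = 65.3
Slice 4: Δl = 2.3/cos29.0° = 2.630 m; N'_4 = 298·cos29.0° = 260.6; c'Δl = 2.89; W sinα = 144.5
Slice 5: Δl = 2.4/cos42.3° = 3.245 m; N'_5 = 228·cos42.3° = 168.6; c'Δl = 3.57; W sinα = 153.4
Slice 6: Δl = 2.0/cos57.9° = 3.764 m; N'_6 = 81·cos57.9° = 43.0; c'Δl = 4.14; W sinα = 68.6
Σc'Δl = 18.1 kN/m; ΣN' = 1210.7 kN/m; ΣW sinα = 503.4 kN/m
Resisting = 18.1 + 1210.7·tan26.9° = 18.1 + 614.2 = 632.4 kN/m
FS = 632.4 / 503.4 = 1.256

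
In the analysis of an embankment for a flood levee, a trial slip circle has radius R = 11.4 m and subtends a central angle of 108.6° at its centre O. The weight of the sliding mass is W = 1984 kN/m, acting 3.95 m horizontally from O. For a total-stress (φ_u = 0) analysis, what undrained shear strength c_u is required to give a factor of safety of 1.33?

FS = c_u·L_a·R / (W·d), so c_u = FS·W·d / (L_a·R).
Arc length L_a = R·θ = 11.4·(108.6°·π/180) = 11.4·1.8954 = 21.61 m
c_u = 1.33·1984·3.95 / (21.61·11.4) = 10422.9 / 246.33 = 42.31 kPa

c_u = 42.3 kPa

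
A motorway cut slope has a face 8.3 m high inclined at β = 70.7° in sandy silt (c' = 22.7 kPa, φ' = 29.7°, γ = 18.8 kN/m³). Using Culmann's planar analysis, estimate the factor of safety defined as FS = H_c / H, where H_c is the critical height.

H_c = (4c'/γ) · sinβ cosφ' / [1 − cos(β − φ')]
    = (4·22.7/18.8) · sin70.7°·cos29.7° / [1 − cos41.0°]
    = 4.830 · 0.8198 / 0.2453 = 16.14 m
FS = H_c / H = 16.14 / 8.3 = 1.945

FS = 1.94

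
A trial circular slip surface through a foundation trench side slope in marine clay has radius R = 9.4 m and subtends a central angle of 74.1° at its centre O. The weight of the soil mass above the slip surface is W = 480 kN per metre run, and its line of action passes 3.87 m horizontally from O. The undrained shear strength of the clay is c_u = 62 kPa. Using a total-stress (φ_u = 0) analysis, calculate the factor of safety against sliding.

FS = 3.81

Taking moments about the centre O, the resisting moment is provided by the undrained shear strength acting along the arc:
Arc length L_a = R·θ = 9.4·(74.1°·π/180) = 9.4·1.2933 = 12.16 m
M_R = c_u·L_a·R = 62·12.16·9.4 = 7085.1 kN·m/m
M_D = W·d = 480·3.87 = 1857.6 kN·m/m
FS = M_R / M_D = 7085.1 / 1857.6 = 3.814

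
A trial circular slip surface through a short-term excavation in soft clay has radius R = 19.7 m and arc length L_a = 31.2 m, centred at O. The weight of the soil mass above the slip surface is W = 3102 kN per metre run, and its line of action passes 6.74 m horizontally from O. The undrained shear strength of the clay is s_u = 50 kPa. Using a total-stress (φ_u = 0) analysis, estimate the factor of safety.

Taking moments about the centre O, the resisting moment is provided by the undrained shear strength acting along the arc:
M_R = s_u·L_a·R = 50·31.20·19.7 = 30732.0 kN·m/m
M_D = W·d = 3102·6.74 = 20907.5 kN·m/m
FS = M_R / M_D = 30732.0 / 20907.5 = 1.470

FS = 1.47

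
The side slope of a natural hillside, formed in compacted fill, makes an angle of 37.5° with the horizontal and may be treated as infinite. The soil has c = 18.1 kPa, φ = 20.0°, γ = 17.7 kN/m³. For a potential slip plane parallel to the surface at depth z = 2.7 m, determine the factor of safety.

FS = 1.26

For an infinite slope with a slip plane parallel to the surface (no pore pressure): FS = [c + γz cos²β tanφ] / [γz sinβ cosβ].
γz = 17.7·2.7 = 47.79 kN/m²
Numerator = 18.1 + 47.79·cos²37.5°·tan20.0° = 18.1 + 47.79·0.6294·0.3640 = 29.048 kPa
Denominator = 47.79·sin37.5°·cos37.5° = 47.79·0.6088·0.7934 = 23.081 kPa
FS = 29.048 / 23.081 = 1.259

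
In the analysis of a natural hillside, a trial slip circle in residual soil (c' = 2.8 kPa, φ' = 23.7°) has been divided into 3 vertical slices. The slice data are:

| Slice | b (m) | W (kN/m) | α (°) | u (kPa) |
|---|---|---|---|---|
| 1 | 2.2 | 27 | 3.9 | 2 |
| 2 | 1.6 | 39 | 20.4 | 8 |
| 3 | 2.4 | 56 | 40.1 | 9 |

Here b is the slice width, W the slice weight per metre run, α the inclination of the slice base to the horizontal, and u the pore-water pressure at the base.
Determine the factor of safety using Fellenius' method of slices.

Ordinary method of slices: FS = Σ[c'·Δl_i + (W_i cosα_i − u_i·Δl_i)·tanφ'] / Σ W_i sinα_i, with Δl_i = b_i / cosα_i.
Slice 1: Δl = 2.2/cos3.9° = 2.205 m; N'_1 = 27·cos3.9° − 2·2.205 = 22.5; c'Δl = 6.17; W sinα = 1.8
Slice 2: Δl = 1.6/cos20.4° = 1.707 m; N'_2 = 39·cos20.4° − 8·1.707 = 22.9; c'Δl = 4.78; W sinα = 13.6
Slice 3: Δl = 2.4/cos40.1° = 3.138 m; N'_3 = 56·cos40.1° − 9·3.138 = 14.6; c'Δl = 8.79; W sinα = 36.1
Σc'Δl = 19.7 kN/m; ΣN' = 60.0 kN/m; ΣW sinα = 51.5 kN/m
Resisting = 19.7 + 60.0·tan23.7° = 19.7 + 26.3 = 46.1 kN/m
FS = 46.1 / 51.5 = 0.895

FS = 0.89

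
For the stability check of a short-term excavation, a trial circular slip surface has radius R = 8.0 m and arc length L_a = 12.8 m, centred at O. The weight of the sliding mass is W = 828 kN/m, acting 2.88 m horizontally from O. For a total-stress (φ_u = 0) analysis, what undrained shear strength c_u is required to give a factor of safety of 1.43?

FS = c_u·L_a·R / (W·d), so c_u = FS·W·d / (L_a·R).
c_u = 1.43·828·2.88 / (12.80·8.0) = 3410.0 / 102.40 = 33.30 kPa

c_u = 33.3 kPa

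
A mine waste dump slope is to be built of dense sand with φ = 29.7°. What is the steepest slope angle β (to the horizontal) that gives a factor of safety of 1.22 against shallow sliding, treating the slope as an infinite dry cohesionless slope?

For an infinite dry cohesionless slope FS = tanφ/tanβ, so tanβ = tanφ / FS.
tanβ = tan29.7° / 1.22 = 0.5704 / 1.22 = 0.4675
β = arctan(0.4675) = 25.06°

β = 25.1°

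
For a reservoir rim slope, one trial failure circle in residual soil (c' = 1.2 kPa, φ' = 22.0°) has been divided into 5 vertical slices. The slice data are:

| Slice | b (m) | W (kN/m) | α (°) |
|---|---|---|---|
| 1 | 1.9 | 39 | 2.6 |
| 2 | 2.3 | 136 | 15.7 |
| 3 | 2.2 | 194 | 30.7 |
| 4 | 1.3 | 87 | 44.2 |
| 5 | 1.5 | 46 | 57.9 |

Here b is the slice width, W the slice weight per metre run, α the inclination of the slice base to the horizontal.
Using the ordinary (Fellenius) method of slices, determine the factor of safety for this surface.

FS = 0.78

Ordinary method of slices: FS = Σ[c'·Δl_i + (W_i cosα_i)·tanφ'] / Σ W_i sinα_i, with Δl_i = b_i / cosα_i.
Slice 1: Δl = 1.9/cos2.6° = 1.902 m; N'_1 = 39·cos2.6° = 39.0; c'Δl = 2.28; W sinα = 1.8
Slice 2: Δl = 2.3/cos15.7° = 2.389 m; N'_2 = 136·cos15.7° = 130.9; c'Δl = 2.87; W sinα = 36.8
Slice 3: Δl = 2.2/cos30.7° = 2.559 m; N'_3 = 194·cos30.7° = 166.8; c'Δl = 3.07; W sinα = 99.0
Slice 4: Δl = 1.3/cos44.2° = 1.813 m; N'_4 = 87·cos44.2° = 62.4; c'Δl = 2.18; W sinα = 60.7
Slice 5: Δl = 1.5/cos57.9° = 2.823 m; N'_5 = 46·cos57.9° = 24.4; c'Δl = 3.39; W sinα = 39.0
Σc'Δl = 13.8 kN/m; ΣN' = 423.5 kN/m; ΣW sinα = 237.2 kN/m
Resisting = 13.8 + 423.5·tan22.0° = 13.8 + 171.1 = 184.9 kN/m
FS = 184.9 / 237.2 = 0.779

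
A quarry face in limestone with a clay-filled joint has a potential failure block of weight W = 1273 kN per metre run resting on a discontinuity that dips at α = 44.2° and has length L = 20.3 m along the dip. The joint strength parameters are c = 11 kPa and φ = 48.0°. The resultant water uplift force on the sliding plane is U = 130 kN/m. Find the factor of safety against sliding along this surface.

FS = 1.23

Resolving the block weight along and normal to the plane and applying the Mohr–Coulomb strength on the joint:
N' = W cosα − U = 1273·cos44.2° − 130 = 782.6 kN/m
Driving force T = W sinα = 1273·sin44.2° = 887.5 kN/m
Resisting force R = c·L + N'·tanφ = 11·20.3 + 782.6·tan48.0° = 223.3 + 869.2 = 1092.5 kN/m
FS = R / T = 1092.5 / 887.5 = 1.231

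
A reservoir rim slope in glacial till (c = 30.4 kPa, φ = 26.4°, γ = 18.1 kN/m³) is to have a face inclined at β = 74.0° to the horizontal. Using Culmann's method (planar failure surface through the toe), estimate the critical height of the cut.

H_c = 17.76 m

Culmann's analysis gives the critical failure plane at α_cr = (β + φ)/2 = (74.0 + 26.4)/2 = 50.2°, and the critical height
H_c = (4c/γ) · sinβ cosφ / [1 − cos(β − φ)]
    = (4·30.4/18.1) · sin74.0°·cos26.4° / [1 − cos(47.6°)]
    = 6.718 · 0.9613·0.8957 / [1 − 0.6743]
    = 6.718 · 0.8610 / 0.3257
    = 17.76 m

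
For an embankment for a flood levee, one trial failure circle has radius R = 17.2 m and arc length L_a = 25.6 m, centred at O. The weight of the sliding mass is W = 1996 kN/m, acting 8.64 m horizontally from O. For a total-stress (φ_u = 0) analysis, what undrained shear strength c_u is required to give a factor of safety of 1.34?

c_u = 52.5 kPa

FS = c_u·L_a·R / (W·d), so c_u = FS·W·d / (L_a·R).
c_u = 1.34·1996·8.64 / (25.60·17.2) = 23108.9 / 440.32 = 52.48 kPa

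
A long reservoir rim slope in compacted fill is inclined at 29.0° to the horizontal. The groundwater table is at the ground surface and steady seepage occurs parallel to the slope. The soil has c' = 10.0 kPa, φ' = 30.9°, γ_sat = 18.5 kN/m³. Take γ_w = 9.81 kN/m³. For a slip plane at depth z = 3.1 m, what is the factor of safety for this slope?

With seepage parallel to the slope and the water table at the surface, the effective normal stress on the slip plane uses the buoyant unit weight γ' = γ_sat − γ_w while the driving shear stress uses γ_sat:
FS = [c' + γ' z cos²β tanφ'] / [γ_sat z sinβ cosβ]
γ' = 18.5 − 9.81 = 8.69 kN/m³
Numerator = 10.0 + 8.69·3.1·cos²29.0°·tan30.9° = 10.0 + 8.69·3.1·0.7650·0.5985 = 22.333 kPa
Denominator = 18.5·3.1·sin29.0°·cos29.0° = 18.5·3.1·0.4848·0.8746 = 24.318 kPa
FS = 22.333 / 24.318 = 0.918

FS = 0.92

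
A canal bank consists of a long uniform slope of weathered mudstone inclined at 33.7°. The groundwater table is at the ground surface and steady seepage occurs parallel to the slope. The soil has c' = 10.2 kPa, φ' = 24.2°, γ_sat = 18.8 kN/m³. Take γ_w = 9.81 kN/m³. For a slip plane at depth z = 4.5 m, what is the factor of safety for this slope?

With seepage parallel to the slope and the water table at the surface, the effective normal stress on the slip plane uses the buoyant unit weight γ' = γ_sat − γ_w while the driving shear stress uses γ_sat:
FS = [c' + γ' z cos²β tanφ'] / [γ_sat z sinβ cosβ]
γ' = 18.8 − 9.81 = 8.99 kN/m³
Numerator = 10.2 + 8.99·4.5·cos²33.7°·tan24.2° = 10.2 + 8.99·4.5·0.6921·0.4494 = 22.784 kPa
Denominator = 18.8·4.5·sin33.7°·cos33.7° = 18.8·4.5·0.5548·0.8320 = 39.052 kPa
FS = 22.784 / 39.052 = 0.583

FS = 0.58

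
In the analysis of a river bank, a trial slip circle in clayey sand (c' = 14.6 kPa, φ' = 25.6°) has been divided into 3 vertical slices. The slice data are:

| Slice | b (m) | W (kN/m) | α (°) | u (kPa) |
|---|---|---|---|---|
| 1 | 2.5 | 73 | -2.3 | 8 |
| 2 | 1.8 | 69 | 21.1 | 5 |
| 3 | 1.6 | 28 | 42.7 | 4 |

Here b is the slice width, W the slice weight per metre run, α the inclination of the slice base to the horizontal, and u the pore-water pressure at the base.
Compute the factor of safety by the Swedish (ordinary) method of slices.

Ordinary method of slices: FS = Σ[c'·Δl_i + (W_i cosα_i − u_i·Δl_i)·tanφ'] / Σ W_i sinα_i, with Δl_i = b_i / cosα_i.
Slice 1: Δl = 2.5/cos(-2.3°) = 2.502 m; N'_1 = 73·cos(-2.3°) − 8·2.502 = 52.9; c'Δl = 36.53; W sinα = -2.9
Slice 2: Δl = 1.8/cos21.1° = 1.929 m; N'_2 = 69·cos21.1° − 5·1.929 = 54.7; c'Δl = 28.17; W sinα = 24.8
Slice 3: Δl = 1.6/cos42.7° = 2.177 m; N'_3 = 28·cos42.7° − 4·2.177 = 11.9; c'Δl = 31.79; W sinα = 19.0
Σc'Δl = 96.5 kN/m; ΣN' = 119.5 kN/m; ΣW sinα = 40.9 kN/m
Resisting = 96.5 + 119.5·tan25.6° = 96.5 + 57.3 = 153.7 kN/m
FS = 153.7 / 40.9 = 3.759

FS = 3.76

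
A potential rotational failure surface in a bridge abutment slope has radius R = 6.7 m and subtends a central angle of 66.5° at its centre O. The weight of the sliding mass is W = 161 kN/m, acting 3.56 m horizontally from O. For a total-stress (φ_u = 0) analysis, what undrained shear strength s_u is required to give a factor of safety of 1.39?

FS = s_u·L_a·R / (W·d), so s_u = FS·W·d / (L_a·R).
Arc length L_a = R·θ = 6.7·(66.5°·π/180) = 6.7·1.1606 = 7.78 m
s_u = 1.39·161·3.56 / (7.78·6.7) = 796.7 / 52.10 = 15.29 kPa

s_u = 15.3 kPa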